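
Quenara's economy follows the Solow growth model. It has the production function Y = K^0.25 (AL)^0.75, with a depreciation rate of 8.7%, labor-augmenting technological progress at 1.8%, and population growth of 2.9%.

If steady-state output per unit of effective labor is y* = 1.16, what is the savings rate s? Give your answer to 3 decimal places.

In steady state, investment equals break-even investment: s·k^α = (n + g + δ)·k.
Since y* = [s/(n + g + δ)]^(α/(1−α)), we have s/(n + g + δ) = (y*)^((1−α)/α) = 1.16^3 = 1.5609.
Therefore s = 1.5609 × (n + g + δ) = 1.5609 × 0.134 = 0.2092.

s ≈ 0.209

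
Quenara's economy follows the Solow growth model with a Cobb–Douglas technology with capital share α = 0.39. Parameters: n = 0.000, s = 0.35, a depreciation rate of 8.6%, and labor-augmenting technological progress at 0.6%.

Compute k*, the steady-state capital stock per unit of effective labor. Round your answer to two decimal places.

Steady state requires s·f(k) = (n + g + δ)·k, i.e. s·k^α = (n + g + δ)·k.
Dividing both sides by k: k^(1−α) = s / (n + g + δ).
k^0.61 = 0.35 / (0.000 + 0.006 + 0.086) = 0.35 / 0.092 = 3.8043
k* = 3.8043^(1/0.61) ≈ 8.9386

k* ≈ 8.94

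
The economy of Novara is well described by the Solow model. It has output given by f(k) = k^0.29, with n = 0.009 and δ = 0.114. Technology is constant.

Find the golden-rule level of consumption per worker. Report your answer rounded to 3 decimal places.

At the golden rule, f'(k) = n + δ, so α·k^(α−1) = n + δ and k_gold = (α/(n + δ))^(1/(1−α)).
k_gold = (0.29/0.123)^(1/0.71) = 2.3577^1.4085 ≈ 3.3470
c_gold = f(k_gold) − (n + δ)·k_gold = 1.4195 − 0.123×3.3470 ≈ 1.0078

c_gold ≈ 1.008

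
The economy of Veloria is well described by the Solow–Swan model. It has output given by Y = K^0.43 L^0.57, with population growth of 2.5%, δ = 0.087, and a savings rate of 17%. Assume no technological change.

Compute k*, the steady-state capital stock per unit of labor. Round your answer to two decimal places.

Steady state requires s·f(k) = (n + δ)·k, i.e. s·k^α = (n + δ)·k.
Rearranging, k^(1−α) = s / (n + δ).
k^0.57 = 0.17 / (0.025 + 0.087) = 0.17 / 0.112 = 1.5179
k* = 1.5179^(1/0.57) ≈ 2.0796

k* ≈ 2.08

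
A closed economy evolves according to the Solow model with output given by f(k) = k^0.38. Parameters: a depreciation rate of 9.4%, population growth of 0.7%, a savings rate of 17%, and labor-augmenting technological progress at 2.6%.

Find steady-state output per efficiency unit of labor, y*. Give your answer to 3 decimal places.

In steady state, investment equals break-even investment: s·k^α = (n + g + δ)·k.
Dividing both sides by k: k^(1−α) = s / (n + g + δ).
k^0.62 = 0.17 / (0.007 + 0.026 + 0.094) = 0.17 / 0.127 = 1.3386
k* = 1.3386^(1/0.62) ≈ 1.6006
y* = (k*)^α = 1.6006^0.38 ≈ 1.1957

y* ≈ 1.196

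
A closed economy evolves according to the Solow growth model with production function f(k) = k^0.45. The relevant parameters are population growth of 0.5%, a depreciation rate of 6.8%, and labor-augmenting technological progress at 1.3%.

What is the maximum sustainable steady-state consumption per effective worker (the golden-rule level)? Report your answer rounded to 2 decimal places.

c_gold ≈ 2.13

At the golden rule, f'(k) = n + g + δ, so α·k^(α−1) = n + g + δ and k_gold = (α/(n + g + δ))^(1/(1−α)).
k_gold = (0.45/0.086)^(1/0.55) = 5.2326^1.8182 ≈ 20.2662
c_gold = f(k_gold) − (n + g + δ)·k_gold = 3.8730 − 0.086×20.2662 ≈ 2.1301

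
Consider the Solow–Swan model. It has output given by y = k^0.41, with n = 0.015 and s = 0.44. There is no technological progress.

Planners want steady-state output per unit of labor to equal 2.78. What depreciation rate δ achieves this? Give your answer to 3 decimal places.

Steady state requires s·f(k) = (n + δ)·k, i.e. s·k^α = (n + δ)·k.
Since y* = [s/(n + δ)]^(α/(1−α)), we have s/(n + δ) = (y*)^((1−α)/α) = 2.78^1.439 = 4.3549.
Therefore n + δ = s / 4.3549 = 0.44 / 4.3549 = 0.1010, so δ = 0.1010 − 0.015 = 0.0860.

δ ≈ 0.086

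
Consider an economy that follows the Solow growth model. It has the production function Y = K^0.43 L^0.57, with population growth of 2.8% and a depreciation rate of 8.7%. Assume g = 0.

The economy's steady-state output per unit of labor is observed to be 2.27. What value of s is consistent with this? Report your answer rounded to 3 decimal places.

In steady state, investment equals break-even investment: s·k^α = (n + δ)·k.
Since y* = [s/(n + δ)]^(α/(1−α)), we have s/(n + δ) = (y*)^((1−α)/α) = 2.27^1.3256 = 2.9645.
Therefore s = 2.9645 × (n + δ) = 2.9645 × 0.115 = 0.3409.

s ≈ 0.341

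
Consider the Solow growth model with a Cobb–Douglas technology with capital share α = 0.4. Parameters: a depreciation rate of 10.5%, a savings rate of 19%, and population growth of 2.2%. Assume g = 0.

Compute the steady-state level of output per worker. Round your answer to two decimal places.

In steady state, investment equals break-even investment: s·k^α = (n + δ)·k.
Rearranging, k^(1−α) = s / (n + δ).
k^0.6 = 0.19 / (0.022 + 0.105) = 0.19 / 0.127 = 1.4961
k* = 1.4961^(1/0.6) ≈ 1.9570
y* = (k*)^α = 1.9570^0.4 ≈ 1.3081

y* ≈ 1.31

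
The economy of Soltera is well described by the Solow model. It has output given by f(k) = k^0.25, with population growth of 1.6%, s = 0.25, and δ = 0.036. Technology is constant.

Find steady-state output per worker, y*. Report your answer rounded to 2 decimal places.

y* = 1.69

Steady state requires s·f(k) = (n + δ)·k, i.e. s·k^α = (n + δ)·k.
Dividing both sides by k: k^(1−α) = s / (n + δ).
k^0.75 = 0.25 / (0.016 + 0.036) = 0.25 / 0.052 = 4.8077
k* = 4.8077^(1/0.75) ≈ 8.1143
y* = (k*)^α = 8.1143^0.25 ≈ 1.6878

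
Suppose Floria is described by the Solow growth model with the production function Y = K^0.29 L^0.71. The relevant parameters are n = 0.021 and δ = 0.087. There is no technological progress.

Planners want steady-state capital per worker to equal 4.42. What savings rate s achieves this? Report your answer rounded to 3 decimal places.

In steady state, investment equals break-even investment: s·k^α = (n + δ)·k.
So s / (n + δ) = (k*)^(1−α) = 4.42^0.71 = 2.8724.
Therefore s = 2.8724 × (n + δ) = 2.8724 × 0.108 = 0.3102.

s ≈ 0.310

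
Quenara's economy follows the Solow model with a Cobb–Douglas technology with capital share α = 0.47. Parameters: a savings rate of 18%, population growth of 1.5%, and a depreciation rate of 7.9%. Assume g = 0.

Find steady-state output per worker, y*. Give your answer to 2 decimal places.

y* = 1.78

Steady state requires s·f(k) = (n + δ)·k, i.e. s·k^α = (n + δ)·k.
Dividing both sides by k: k^(1−α) = s / (n + δ).
k^0.53 = 0.18 / (0.015 + 0.079) = 0.18 / 0.094 = 1.9149
k* = 1.9149^(1/0.53) ≈ 3.4068
y* = (k*)^α = 3.4068^0.47 ≈ 1.7791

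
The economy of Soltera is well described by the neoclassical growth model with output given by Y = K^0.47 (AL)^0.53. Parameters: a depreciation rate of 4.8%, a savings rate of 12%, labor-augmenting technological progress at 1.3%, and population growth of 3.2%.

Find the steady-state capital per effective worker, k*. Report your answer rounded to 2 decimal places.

k* = 1.62

Steady state requires s·f(k) = (n + g + δ)·k, i.e. s·k^α = (n + g + δ)·k.
Rearranging, k^(1−α) = s / (n + g + δ).
k^0.53 = 0.12 / (0.032 + 0.013 + 0.048) = 0.12 / 0.093 = 1.2903
k* = 1.2903^(1/0.53) ≈ 1.6175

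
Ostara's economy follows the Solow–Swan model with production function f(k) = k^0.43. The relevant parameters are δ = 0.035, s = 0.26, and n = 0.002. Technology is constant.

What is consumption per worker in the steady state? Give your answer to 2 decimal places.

c* = 3.22

At the steady state, Δk = 0, so s·k^α = (n + δ)·k.
Rearranging, k^(1−α) = s / (n + δ).
k^0.57 = 0.26 / (0.002 + 0.035) = 0.26 / 0.037 = 7.0270
k* = 7.0270^(1/0.57) ≈ 30.5887
y* = (k*)^α = 30.5887^0.43 ≈ 4.3530
c* = (1 − s)·y* = (1 − 0.26) × 4.3530 ≈ 3.2212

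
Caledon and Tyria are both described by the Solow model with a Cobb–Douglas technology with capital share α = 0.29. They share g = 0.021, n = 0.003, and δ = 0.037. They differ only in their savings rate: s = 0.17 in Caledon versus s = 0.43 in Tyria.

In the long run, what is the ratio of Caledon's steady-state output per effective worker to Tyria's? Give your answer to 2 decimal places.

y*_C / y*_T ≈ 0.68

Steady-state y* = [s/(n + g + δ)]^(α/(1−α)), so the ratio is [ (s_C/(n + g + δ)_C) / (s_T/(n + g + δ)_T) ]^0.4085.
s_C/(n + g + δ)_C = 0.17/0.061 = 2.7869; s_T/(n + g + δ)_T = 0.43/0.061 = 7.0492.
Ratio = (2.7869/7.0492)^0.4085 = 0.3953^0.4085 ≈ 0.6845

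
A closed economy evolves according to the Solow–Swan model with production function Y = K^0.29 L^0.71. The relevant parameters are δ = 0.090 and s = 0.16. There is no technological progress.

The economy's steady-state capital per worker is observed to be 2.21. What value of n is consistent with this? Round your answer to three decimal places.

n ≈ 0.001

At the steady state, Δk = 0, so s·k^α = (n + δ)·k.
So s / (n + δ) = (k*)^(1−α) = 2.21^0.71 = 1.7560.
Therefore n + δ = s / 1.7560 = 0.16 / 1.7560 = 0.0911, so n = 0.0911 − 0.090 = 0.0011.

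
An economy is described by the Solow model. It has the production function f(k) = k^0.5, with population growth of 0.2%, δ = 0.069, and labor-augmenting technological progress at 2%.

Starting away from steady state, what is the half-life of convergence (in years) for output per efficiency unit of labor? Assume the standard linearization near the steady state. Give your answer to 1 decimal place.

t_½ ≈ 15.2 years

Near the steady state the convergence rate is λ = (1 − α)(n + g + δ).
λ = (1 − 0.5) × 0.091 = 0.5 × 0.091 = 0.0455
Half-life = ln 2 / λ = 0.6931 / 0.0455 ≈ 15.23 years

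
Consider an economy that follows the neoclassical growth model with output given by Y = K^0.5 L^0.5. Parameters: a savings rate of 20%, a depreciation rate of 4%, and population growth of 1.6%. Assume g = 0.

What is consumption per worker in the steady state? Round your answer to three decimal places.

At the steady state, Δk = 0, so s·k^α = (n + δ)·k.
Rearranging, k^(1−α) = s / (n + δ).
k^0.5 = 0.20 / (0.016 + 0.040) = 0.20 / 0.056 = 3.5714
k* = 3.5714^(1/0.5) ≈ 12.7549
y* = (k*)^α = 12.7549^0.5 ≈ 3.5714
c* = (1 − s)·y* = (1 − 0.20) × 3.5714 ≈ 2.8571

c* = 2.857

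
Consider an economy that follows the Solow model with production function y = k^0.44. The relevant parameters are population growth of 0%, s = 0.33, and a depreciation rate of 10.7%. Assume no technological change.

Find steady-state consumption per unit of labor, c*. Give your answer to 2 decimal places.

c* = 1.62

In steady state, investment equals break-even investment: s·k^α = (n + δ)·k.
Dividing both sides by k: k^(1−α) = s / (n + δ).
k^0.56 = 0.33 / (0.000 + 0.107) = 0.33 / 0.107 = 3.0841
k* = 3.0841^(1/0.56) ≈ 7.4721
y* = (k*)^α = 7.4721^0.44 ≈ 2.4228
c* = (1 − s)·y* = (1 − 0.33) × 2.4228 ≈ 1.6233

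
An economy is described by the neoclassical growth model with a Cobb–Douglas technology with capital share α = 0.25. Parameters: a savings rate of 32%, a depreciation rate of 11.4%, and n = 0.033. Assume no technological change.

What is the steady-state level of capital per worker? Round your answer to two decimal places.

In steady state, investment equals break-even investment: s·k^α = (n + δ)·k.
Dividing both sides by k: k^(1−α) = s / (n + δ).
k^0.75 = 0.32 / (0.033 + 0.114) = 0.32 / 0.147 = 2.1769
k* = 2.1769^(1/0.75) ≈ 2.8213

k* ≈ 2.82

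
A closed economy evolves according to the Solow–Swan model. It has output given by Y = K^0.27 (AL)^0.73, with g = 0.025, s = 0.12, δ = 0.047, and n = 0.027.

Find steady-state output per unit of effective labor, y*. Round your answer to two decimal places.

In steady state, investment equals break-even investment: s·k^α = (n + g + δ)·k.
Dividing both sides by k: k^(1−α) = s / (n + g + δ).
k^0.73 = 0.12 / (0.027 + 0.025 + 0.047) = 0.12 / 0.099 = 1.2121
k* = 1.2121^(1/0.73) ≈ 1.3015
y* = (k*)^α = 1.3015^0.27 ≈ 1.0737

y* = 1.07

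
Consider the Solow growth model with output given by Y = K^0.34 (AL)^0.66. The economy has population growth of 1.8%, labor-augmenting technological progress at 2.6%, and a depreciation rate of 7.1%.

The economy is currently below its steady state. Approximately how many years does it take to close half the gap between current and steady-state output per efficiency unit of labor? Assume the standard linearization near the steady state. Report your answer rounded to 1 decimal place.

t_½ ≈ 9.1 years

Near the steady state the convergence rate is λ = (1 − α)(n + g + δ).
λ = (1 − 0.34) × 0.115 = 0.66 × 0.115 = 0.0759
Half-life = ln 2 / λ = 0.6931 / 0.0759 ≈ 9.13 years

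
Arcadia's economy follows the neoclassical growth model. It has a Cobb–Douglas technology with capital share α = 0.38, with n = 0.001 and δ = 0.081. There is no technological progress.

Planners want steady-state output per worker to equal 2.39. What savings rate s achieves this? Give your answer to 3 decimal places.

At the steady state, Δk = 0, so s·k^α = (n + δ)·k.
Since y* = [s/(n + δ)]^(α/(1−α)), we have s/(n + δ) = (y*)^((1−α)/α) = 2.39^1.6316 = 4.1438.
Therefore s = 4.1438 × (n + δ) = 4.1438 × 0.082 = 0.3398.

s ≈ 0.340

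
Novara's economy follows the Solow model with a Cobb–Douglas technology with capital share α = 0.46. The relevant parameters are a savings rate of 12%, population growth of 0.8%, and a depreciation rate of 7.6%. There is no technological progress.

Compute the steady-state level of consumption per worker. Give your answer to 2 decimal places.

Steady state requires s·f(k) = (n + δ)·k, i.e. s·k^α = (n + δ)·k.
Rearranging, k^(1−α) = s / (n + δ).
k^0.54 = 0.12 / (0.008 + 0.076) = 0.12 / 0.084 = 1.4286
k* = 1.4286^(1/0.54) ≈ 1.9358
y* = (k*)^α = 1.9358^0.46 ≈ 1.3551
c* = (1 − s)·y* = (1 − 0.12) × 1.3551 ≈ 1.1925

c* = 1.19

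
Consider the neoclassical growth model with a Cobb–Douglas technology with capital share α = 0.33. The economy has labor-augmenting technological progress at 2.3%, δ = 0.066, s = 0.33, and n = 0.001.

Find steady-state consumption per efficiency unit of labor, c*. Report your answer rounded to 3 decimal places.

Steady state requires s·f(k) = (n + g + δ)·k, i.e. s·k^α = (n + g + δ)·k.
Dividing both sides by k: k^(1−α) = s / (n + g + δ).
k^0.67 = 0.33 / (0.001 + 0.023 + 0.066) = 0.33 / 0.090 = 3.6667
k* = 3.6667^(1/0.67) ≈ 6.9535
y* = (k*)^α = 6.9535^0.33 ≈ 1.8964
c* = (1 − s)·y* = (1 − 0.33) × 1.8964 ≈ 1.2706

c* ≈ 1.271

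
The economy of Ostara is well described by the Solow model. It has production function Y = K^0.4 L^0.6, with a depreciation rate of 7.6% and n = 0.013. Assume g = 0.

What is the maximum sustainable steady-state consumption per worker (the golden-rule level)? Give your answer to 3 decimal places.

c_gold ≈ 1.634

At the golden rule, f'(k) = n + δ, so α·k^(α−1) = n + δ and k_gold = (α/(n + δ))^(1/(1−α)).
k_gold = (0.4/0.089)^(1/0.6) = 4.4944^1.6667 ≈ 12.2407
c_gold = f(k_gold) − (n + δ)·k_gold = 2.7235 − 0.089×12.2407 ≈ 1.6341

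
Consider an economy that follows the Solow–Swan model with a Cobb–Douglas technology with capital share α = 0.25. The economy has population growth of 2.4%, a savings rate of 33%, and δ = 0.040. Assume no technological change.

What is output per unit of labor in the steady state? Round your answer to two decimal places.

y* ≈ 1.73

In steady state, investment equals break-even investment: s·k^α = (n + δ)·k.
Rearranging, k^(1−α) = s / (n + δ).
k^0.75 = 0.33 / (0.024 + 0.040) = 0.33 / 0.064 = 5.1563
k* = 5.1563^(1/0.75) ≈ 8.9081
y* = (k*)^α = 8.9081^0.25 ≈ 1.7276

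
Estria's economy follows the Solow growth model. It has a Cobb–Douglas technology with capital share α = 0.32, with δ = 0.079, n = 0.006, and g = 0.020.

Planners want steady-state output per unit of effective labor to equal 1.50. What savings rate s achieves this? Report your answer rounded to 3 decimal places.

s ≈ 0.249

In steady state, investment equals break-even investment: s·k^α = (n + g + δ)·k.
Since y* = [s/(n + g + δ)]^(α/(1−α)), we have s/(n + g + δ) = (y*)^((1−α)/α) = 1.50^2.125 = 2.3670.
Therefore s = 2.3670 × (n + g + δ) = 2.3670 × 0.105 = 0.2485.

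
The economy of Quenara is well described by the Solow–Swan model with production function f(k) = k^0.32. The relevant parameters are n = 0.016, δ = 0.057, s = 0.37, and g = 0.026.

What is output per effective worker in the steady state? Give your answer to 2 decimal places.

y* = 1.86

In steady state, investment equals break-even investment: s·k^α = (n + g + δ)·k.
Rearranging, k^(1−α) = s / (n + g + δ).
k^0.68 = 0.37 / (0.016 + 0.026 + 0.057) = 0.37 / 0.099 = 3.7374
k* = 3.7374^(1/0.68) ≈ 6.9505
y* = (k*)^α = 6.9505^0.32 ≈ 1.8597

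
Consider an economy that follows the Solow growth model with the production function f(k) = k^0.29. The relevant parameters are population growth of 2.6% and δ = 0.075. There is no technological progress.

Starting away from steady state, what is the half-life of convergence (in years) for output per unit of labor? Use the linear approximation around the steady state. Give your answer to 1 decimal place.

half-life ≈ 9.7 years

Near the steady state the convergence rate is λ = (1 − α)(n + δ).
λ = (1 − 0.29) × 0.101 = 0.71 × 0.101 = 0.07171
Half-life = ln 2 / λ = 0.6931 / 0.07171 ≈ 9.67 years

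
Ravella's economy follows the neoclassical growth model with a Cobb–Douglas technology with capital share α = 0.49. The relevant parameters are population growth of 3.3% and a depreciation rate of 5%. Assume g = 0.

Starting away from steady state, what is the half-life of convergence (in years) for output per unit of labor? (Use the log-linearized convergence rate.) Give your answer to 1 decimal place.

half-life ≈ 16.4 years

Near the steady state the convergence rate is λ = (1 − α)(n + δ).
λ = (1 − 0.49) × 0.083 = 0.51 × 0.083 = 0.04233
Half-life = ln 2 / λ = 0.6931 / 0.04233 ≈ 16.37 years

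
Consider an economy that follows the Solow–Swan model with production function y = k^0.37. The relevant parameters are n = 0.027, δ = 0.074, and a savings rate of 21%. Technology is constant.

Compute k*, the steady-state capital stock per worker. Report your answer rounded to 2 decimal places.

k* ≈ 3.20

Steady state requires s·f(k) = (n + δ)·k, i.e. s·k^α = (n + δ)·k.
Rearranging, k^(1−α) = s / (n + δ).
k^0.63 = 0.21 / (0.027 + 0.074) = 0.21 / 0.101 = 2.0792
k* = 2.0792^(1/0.63) ≈ 3.1959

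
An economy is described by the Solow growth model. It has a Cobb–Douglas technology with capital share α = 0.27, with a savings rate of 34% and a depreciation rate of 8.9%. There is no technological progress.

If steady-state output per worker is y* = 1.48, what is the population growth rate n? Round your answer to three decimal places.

At the steady state, Δk = 0, so s·k^α = (n + δ)·k.
Since y* = [s/(n + δ)]^(α/(1−α)), we have s/(n + δ) = (y*)^((1−α)/α) = 1.48^2.7037 = 2.8863.
Therefore n + δ = s / 2.8863 = 0.34 / 2.8863 = 0.1178, so n = 0.1178 − 0.089 = 0.0288.

n ≈ 0.029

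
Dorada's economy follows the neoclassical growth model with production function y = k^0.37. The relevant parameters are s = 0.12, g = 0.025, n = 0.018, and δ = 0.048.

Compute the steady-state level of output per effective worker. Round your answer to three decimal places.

In steady state, investment equals break-even investment: s·k^α = (n + g + δ)·k.
Rearranging, k^(1−α) = s / (n + g + δ).
k^0.63 = 0.12 / (0.018 + 0.025 + 0.048) = 0.12 / 0.091 = 1.3187
k* = 1.3187^(1/0.63) ≈ 1.5513
y* = (k*)^α = 1.5513^0.37 ≈ 1.1764

y* = 1.176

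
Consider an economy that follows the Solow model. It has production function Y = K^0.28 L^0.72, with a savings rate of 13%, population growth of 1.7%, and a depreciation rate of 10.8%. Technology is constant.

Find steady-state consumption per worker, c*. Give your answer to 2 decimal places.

At the steady state, Δk = 0, so s·k^α = (n + δ)·k.
Rearranging, k^(1−α) = s / (n + δ).
k^0.72 = 0.13 / (0.017 + 0.108) = 0.13 / 0.125 = 1.0400
k* = 1.0400^(1/0.72) ≈ 1.0560
y* = (k*)^α = 1.0560^0.28 ≈ 1.0154
c* = (1 − s)·y* = (1 − 0.13) × 1.0154 ≈ 0.8834

c* ≈ 0.88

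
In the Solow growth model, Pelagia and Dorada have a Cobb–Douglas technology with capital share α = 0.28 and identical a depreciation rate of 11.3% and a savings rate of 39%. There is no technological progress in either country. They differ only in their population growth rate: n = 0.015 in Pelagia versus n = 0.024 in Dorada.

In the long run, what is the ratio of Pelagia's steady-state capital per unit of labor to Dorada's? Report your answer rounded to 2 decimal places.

Steady-state k* = [s/(n + δ)]^(1/(1−α)), so the ratio is [ (s_P/(n + δ)_P) / (s_D/(n + δ)_D) ]^1.3889.
s_P/(n + δ)_P = 0.39/0.128 = 3.0469; s_D/(n + δ)_D = 0.39/0.137 = 2.8467.
Ratio = (3.0469/2.8467)^1.3889 = 1.0703^1.3889 ≈ 1.0990

ratio ≈ 1.10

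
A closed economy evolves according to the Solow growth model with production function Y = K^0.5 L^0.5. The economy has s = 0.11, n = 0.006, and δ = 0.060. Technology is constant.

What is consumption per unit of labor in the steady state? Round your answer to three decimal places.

c* = 1.483

Steady state requires s·f(k) = (n + δ)·k, i.e. s·k^α = (n + δ)·k.
Dividing both sides by k: k^(1−α) = s / (n + δ).
k^0.5 = 0.11 / (0.006 + 0.060) = 0.11 / 0.066 = 1.6667
k* = 1.6667^(1/0.5) ≈ 2.7779
y* = (k*)^α = 2.7779^0.5 ≈ 1.6667
c* = (1 − s)·y* = (1 − 0.11) × 1.6667 ≈ 1.4834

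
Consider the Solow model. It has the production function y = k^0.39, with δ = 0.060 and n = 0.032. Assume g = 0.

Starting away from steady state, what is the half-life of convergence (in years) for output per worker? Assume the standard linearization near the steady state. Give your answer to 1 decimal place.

Near the steady state the convergence rate is λ = (1 − α)(n + δ).
λ = (1 − 0.39) × 0.092 = 0.61 × 0.092 = 0.05612
Half-life = ln 2 / λ = 0.6931 / 0.05612 ≈ 12.35 years

half-life ≈ 12.4 years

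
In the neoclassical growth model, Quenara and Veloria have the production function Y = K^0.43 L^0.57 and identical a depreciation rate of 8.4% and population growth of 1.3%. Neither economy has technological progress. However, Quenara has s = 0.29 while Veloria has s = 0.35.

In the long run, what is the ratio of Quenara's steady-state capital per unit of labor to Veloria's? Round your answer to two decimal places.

k*_Q / k*_V ≈ 0.72

Steady-state k* = [s/(n + δ)]^(1/(1−α)), so the ratio is [ (s_Q/(n + δ)_Q) / (s_V/(n + δ)_V) ]^1.7544.
s_Q/(n + δ)_Q = 0.29/0.097 = 2.9897; s_V/(n + δ)_V = 0.35/0.097 = 3.6082.
Ratio = (2.9897/3.6082)^1.7544 = 0.8286^1.7544 ≈ 0.7190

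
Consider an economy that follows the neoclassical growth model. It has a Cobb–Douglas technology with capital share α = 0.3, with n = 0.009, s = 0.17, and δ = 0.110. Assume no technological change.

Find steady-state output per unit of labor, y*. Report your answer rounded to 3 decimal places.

y* = 1.165

At the steady state, Δk = 0, so s·k^α = (n + δ)·k.
Dividing both sides by k: k^(1−α) = s / (n + δ).
k^0.7 = 0.17 / (0.009 + 0.110) = 0.17 / 0.119 = 1.4286
k* = 1.4286^(1/0.7) ≈ 1.6646
y* = (k*)^α = 1.6646^0.3 ≈ 1.1652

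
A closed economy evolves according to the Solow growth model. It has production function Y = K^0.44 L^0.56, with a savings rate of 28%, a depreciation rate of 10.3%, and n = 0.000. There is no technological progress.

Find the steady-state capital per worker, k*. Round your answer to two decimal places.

k* = 5.96

At the steady state, Δk = 0, so s·k^α = (n + δ)·k.
Rearranging, k^(1−α) = s / (n + δ).
k^0.56 = 0.28 / (0.000 + 0.103) = 0.28 / 0.103 = 2.7184
k* = 2.7184^(1/0.56) ≈ 5.9643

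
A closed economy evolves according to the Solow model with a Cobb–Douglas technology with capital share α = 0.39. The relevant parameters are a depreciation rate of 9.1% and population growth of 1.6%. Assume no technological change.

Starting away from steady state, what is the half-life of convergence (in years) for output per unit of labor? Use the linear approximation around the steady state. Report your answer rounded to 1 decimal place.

Near the steady state the convergence rate is λ = (1 − α)(n + δ).
λ = (1 − 0.39) × 0.107 = 0.61 × 0.107 = 0.06527
Half-life = ln 2 / λ = 0.6931 / 0.06527 ≈ 10.62 years

about 10.6 years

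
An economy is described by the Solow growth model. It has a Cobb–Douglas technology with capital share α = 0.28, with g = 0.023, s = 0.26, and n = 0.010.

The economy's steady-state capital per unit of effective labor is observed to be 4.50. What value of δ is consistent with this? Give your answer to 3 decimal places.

In steady state, investment equals break-even investment: s·k^α = (n + g + δ)·k.
So s / (n + g + δ) = (k*)^(1−α) = 4.50^0.72 = 2.9533.
Therefore n + g + δ = s / 2.9533 = 0.26 / 2.9533 = 0.0880, so δ = 0.0880 − 0.033 = 0.0550.

δ ≈ 0.055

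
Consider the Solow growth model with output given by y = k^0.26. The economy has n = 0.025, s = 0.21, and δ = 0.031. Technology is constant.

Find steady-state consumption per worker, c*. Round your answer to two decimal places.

c* = 1.26

Steady state requires s·f(k) = (n + δ)·k, i.e. s·k^α = (n + δ)·k.
Dividing both sides by k: k^(1−α) = s / (n + δ).
k^0.74 = 0.21 / (0.025 + 0.031) = 0.21 / 0.056 = 3.7500
k* = 3.7500^(1/0.74) ≈ 5.9665
y* = (k*)^α = 5.9665^0.26 ≈ 1.5911
c* = (1 − s)·y* = (1 − 0.21) × 1.5911 ≈ 1.2570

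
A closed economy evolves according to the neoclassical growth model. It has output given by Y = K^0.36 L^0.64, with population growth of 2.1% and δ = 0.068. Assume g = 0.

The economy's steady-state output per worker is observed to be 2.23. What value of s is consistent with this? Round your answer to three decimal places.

s ≈ 0.370

In steady state, investment equals break-even investment: s·k^α = (n + δ)·k.
Since y* = [s/(n + δ)]^(α/(1−α)), we have s/(n + δ) = (y*)^((1−α)/α) = 2.23^1.7778 = 4.1612.
Therefore s = 4.1612 × (n + δ) = 4.1612 × 0.089 = 0.3703.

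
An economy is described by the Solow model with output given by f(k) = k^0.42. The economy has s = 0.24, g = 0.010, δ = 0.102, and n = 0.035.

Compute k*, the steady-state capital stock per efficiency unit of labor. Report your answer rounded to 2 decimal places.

Steady state requires s·f(k) = (n + g + δ)·k, i.e. s·k^α = (n + g + δ)·k.
Rearranging, k^(1−α) = s / (n + g + δ).
k^0.58 = 0.24 / (0.035 + 0.010 + 0.102) = 0.24 / 0.147 = 1.6327
k* = 1.6327^(1/0.58) ≈ 2.3285

k* ≈ 2.33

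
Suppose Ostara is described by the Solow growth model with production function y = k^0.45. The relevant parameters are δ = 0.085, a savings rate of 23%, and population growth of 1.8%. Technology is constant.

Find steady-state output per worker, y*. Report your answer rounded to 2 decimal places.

Steady state requires s·f(k) = (n + δ)·k, i.e. s·k^α = (n + δ)·k.
Rearranging, k^(1−α) = s / (n + δ).
k^0.55 = 0.23 / (0.018 + 0.085) = 0.23 / 0.103 = 2.2330
k* = 2.2330^(1/0.55) ≈ 4.3087
y* = (k*)^α = 4.3087^0.45 ≈ 1.9295

y* ≈ 1.93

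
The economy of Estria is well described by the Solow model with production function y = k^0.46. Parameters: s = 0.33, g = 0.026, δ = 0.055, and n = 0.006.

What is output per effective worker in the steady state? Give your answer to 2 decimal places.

y* ≈ 3.11

In steady state, investment equals break-even investment: s·k^α = (n + g + δ)·k.
Dividing both sides by k: k^(1−α) = s / (n + g + δ).
k^0.54 = 0.33 / (0.006 + 0.026 + 0.055) = 0.33 / 0.087 = 3.7931
k* = 3.7931^(1/0.54) ≈ 11.8090
y* = (k*)^α = 11.8090^0.46 ≈ 3.1133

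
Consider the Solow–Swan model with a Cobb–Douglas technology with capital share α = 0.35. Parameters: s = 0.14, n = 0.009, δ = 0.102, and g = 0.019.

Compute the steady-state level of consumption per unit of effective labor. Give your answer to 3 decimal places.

Steady state requires s·f(k) = (n + g + δ)·k, i.e. s·k^α = (n + g + δ)·k.
Dividing both sides by k: k^(1−α) = s / (n + g + δ).
k^0.65 = 0.14 / (0.009 + 0.019 + 0.102) = 0.14 / 0.130 = 1.0769
k* = 1.0769^(1/0.65) ≈ 1.1207
y* = (k*)^α = 1.1207^0.35 ≈ 1.0407
c* = (1 − s)·y* = (1 − 0.14) × 1.0407 ≈ 0.8950

c* = 0.895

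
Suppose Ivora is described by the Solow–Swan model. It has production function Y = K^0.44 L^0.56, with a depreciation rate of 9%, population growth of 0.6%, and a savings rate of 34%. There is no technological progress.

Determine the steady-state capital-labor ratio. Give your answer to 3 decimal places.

Steady state requires s·f(k) = (n + δ)·k, i.e. s·k^α = (n + δ)·k.
Rearranging, k^(1−α) = s / (n + δ).
k^0.56 = 0.34 / (0.006 + 0.090) = 0.34 / 0.096 = 3.5417
k* = 3.5417^(1/0.56) ≈ 9.5661

k* = 9.566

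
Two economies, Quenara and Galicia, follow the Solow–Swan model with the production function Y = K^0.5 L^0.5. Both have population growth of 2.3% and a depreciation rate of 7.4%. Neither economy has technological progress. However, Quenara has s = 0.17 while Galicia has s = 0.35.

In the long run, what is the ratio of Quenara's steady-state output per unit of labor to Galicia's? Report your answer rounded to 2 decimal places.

ratio ≈ 0.49

Steady-state y* = [s/(n + δ)]^(α/(1−α)), so the ratio is [ (s_Q/(n + δ)_Q) / (s_G/(n + δ)_G) ]^1.
s_Q/(n + δ)_Q = 0.17/0.097 = 1.7526; s_G/(n + δ)_G = 0.35/0.097 = 3.6082.
Ratio = (1.7526/3.6082)^1 = 0.4857^1 ≈ 0.4857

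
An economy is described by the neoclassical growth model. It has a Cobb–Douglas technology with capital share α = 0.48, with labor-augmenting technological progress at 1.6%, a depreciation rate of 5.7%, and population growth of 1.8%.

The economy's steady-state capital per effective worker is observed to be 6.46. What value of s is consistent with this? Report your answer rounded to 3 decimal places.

s ≈ 0.240

Steady state requires s·f(k) = (n + g + δ)·k, i.e. s·k^α = (n + g + δ)·k.
So s / (n + g + δ) = (k*)^(1−α) = 6.46^0.52 = 2.6383.
Therefore s = 2.6383 × (n + g + δ) = 2.6383 × 0.091 = 0.2401.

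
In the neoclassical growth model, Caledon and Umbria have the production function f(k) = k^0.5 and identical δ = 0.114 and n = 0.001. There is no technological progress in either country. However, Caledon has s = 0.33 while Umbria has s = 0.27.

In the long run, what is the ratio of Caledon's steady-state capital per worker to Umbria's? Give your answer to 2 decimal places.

Steady-state k* = [s/(n + δ)]^(1/(1−α)), so the ratio is [ (s_C/(n + δ)_C) / (s_U/(n + δ)_U) ]^2.
s_C/(n + δ)_C = 0.33/0.115 = 2.8696; s_U/(n + δ)_U = 0.27/0.115 = 2.3478.
Ratio = (2.8696/2.3478)^2 = 1.2223^2 ≈ 1.4940

k*_C / k*_U ≈ 1.49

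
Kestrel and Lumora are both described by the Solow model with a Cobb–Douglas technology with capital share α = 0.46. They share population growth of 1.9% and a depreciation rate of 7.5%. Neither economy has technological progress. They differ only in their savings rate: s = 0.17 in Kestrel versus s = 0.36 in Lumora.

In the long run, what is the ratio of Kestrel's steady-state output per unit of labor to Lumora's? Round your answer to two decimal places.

ratio ≈ 0.53

Steady-state y* = [s/(n + δ)]^(α/(1−α)), so the ratio is [ (s_K/(n + δ)_K) / (s_L/(n + δ)_L) ]^0.8519.
s_K/(n + δ)_K = 0.17/0.094 = 1.8085; s_L/(n + δ)_L = 0.36/0.094 = 3.8298.
Ratio = (1.8085/3.8298)^0.8519 = 0.4722^0.8519 ≈ 0.5277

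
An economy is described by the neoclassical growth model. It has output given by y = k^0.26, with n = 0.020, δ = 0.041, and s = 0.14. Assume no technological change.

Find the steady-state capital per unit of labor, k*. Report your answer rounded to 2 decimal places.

Steady state requires s·f(k) = (n + δ)·k, i.e. s·k^α = (n + δ)·k.
Rearranging, k^(1−α) = s / (n + δ).
k^0.74 = 0.14 / (0.020 + 0.041) = 0.14 / 0.061 = 2.2951
k* = 2.2951^(1/0.74) ≈ 3.0731

k* = 3.07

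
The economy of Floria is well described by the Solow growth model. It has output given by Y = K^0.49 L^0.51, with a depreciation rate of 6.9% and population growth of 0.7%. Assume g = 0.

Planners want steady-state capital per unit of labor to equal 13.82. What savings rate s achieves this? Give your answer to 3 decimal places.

At the steady state, Δk = 0, so s·k^α = (n + δ)·k.
So s / (n + δ) = (k*)^(1−α) = 13.82^0.51 = 3.8164.
Therefore s = 3.8164 × (n + δ) = 3.8164 × 0.076 = 0.2900.

s ≈ 0.290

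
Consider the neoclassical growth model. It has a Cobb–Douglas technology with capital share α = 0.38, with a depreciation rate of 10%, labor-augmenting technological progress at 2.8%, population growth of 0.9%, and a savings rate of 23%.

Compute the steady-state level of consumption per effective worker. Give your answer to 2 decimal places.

c* = 1.06

In steady state, investment equals break-even investment: s·k^α = (n + g + δ)·k.
Dividing both sides by k: k^(1−α) = s / (n + g + δ).
k^0.62 = 0.23 / (0.009 + 0.028 + 0.100) = 0.23 / 0.137 = 1.6788
k* = 1.6788^(1/0.62) ≈ 2.3062
y* = (k*)^α = 2.3062^0.38 ≈ 1.3737
c* = (1 − s)·y* = (1 − 0.23) × 1.3737 ≈ 1.0577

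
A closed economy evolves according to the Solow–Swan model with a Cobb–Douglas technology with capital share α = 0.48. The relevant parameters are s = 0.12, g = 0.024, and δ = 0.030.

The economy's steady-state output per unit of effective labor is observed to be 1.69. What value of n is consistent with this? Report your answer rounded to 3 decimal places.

n ≈ 0.014

At the steady state, Δk = 0, so s·k^α = (n + g + δ)·k.
Since y* = [s/(n + g + δ)]^(α/(1−α)), we have s/(n + g + δ) = (y*)^((1−α)/α) = 1.69^1.0833 = 1.7655.
Therefore n + g + δ = s / 1.7655 = 0.12 / 1.7655 = 0.0680, so n = 0.0680 − 0.054 = 0.0140.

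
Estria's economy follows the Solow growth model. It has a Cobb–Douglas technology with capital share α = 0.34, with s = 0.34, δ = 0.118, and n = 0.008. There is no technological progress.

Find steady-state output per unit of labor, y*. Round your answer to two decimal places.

y* = 1.67

At the steady state, Δk = 0, so s·k^α = (n + δ)·k.
Dividing both sides by k: k^(1−α) = s / (n + δ).
k^0.66 = 0.34 / (0.008 + 0.118) = 0.34 / 0.126 = 2.6984
k* = 2.6984^(1/0.66) ≈ 4.4998
y* = (k*)^α = 4.4998^0.34 ≈ 1.6676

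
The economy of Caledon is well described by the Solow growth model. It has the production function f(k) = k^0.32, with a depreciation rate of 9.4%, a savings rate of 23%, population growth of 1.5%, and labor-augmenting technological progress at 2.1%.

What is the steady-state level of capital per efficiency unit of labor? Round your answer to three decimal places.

k* ≈ 2.314

Steady state requires s·f(k) = (n + g + δ)·k, i.e. s·k^α = (n + g + δ)·k.
Rearranging, k^(1−α) = s / (n + g + δ).
k^0.68 = 0.23 / (0.015 + 0.021 + 0.094) = 0.23 / 0.130 = 1.7692
k* = 1.7692^(1/0.68) ≈ 2.3141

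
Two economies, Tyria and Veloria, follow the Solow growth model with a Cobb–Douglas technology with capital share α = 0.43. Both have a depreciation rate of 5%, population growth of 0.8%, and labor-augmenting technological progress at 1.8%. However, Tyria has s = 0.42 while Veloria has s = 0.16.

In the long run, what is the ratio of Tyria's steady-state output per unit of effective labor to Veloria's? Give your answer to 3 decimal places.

ratio ≈ 2.071

Steady-state y* = [s/(n + g + δ)]^(α/(1−α)), so the ratio is [ (s_T/(n + g + δ)_T) / (s_V/(n + g + δ)_V) ]^0.7544.
s_T/(n + g + δ)_T = 0.42/0.076 = 5.5263; s_V/(n + g + δ)_V = 0.16/0.076 = 2.1053.
Ratio = (5.5263/2.1053)^0.7544 = 2.6249^0.7544 ≈ 2.0710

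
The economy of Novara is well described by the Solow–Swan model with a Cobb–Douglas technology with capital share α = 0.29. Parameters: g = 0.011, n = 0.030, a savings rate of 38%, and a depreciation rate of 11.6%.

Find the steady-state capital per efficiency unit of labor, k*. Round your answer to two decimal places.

Steady state requires s·f(k) = (n + g + δ)·k, i.e. s·k^α = (n + g + δ)·k.
Dividing both sides by k: k^(1−α) = s / (n + g + δ).
k^0.71 = 0.38 / (0.030 + 0.011 + 0.116) = 0.38 / 0.157 = 2.4204
k* = 2.4204^(1/0.71) ≈ 3.4729

k* ≈ 3.47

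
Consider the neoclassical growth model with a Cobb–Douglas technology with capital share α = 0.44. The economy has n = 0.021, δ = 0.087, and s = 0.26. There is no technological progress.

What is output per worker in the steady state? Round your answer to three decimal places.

y* ≈ 1.994

Steady state requires s·f(k) = (n + δ)·k, i.e. s·k^α = (n + δ)·k.
Rearranging, k^(1−α) = s / (n + δ).
k^0.56 = 0.26 / (0.021 + 0.087) = 0.26 / 0.108 = 2.4074
k* = 2.4074^(1/0.56) ≈ 4.8010
y* = (k*)^α = 4.8010^0.44 ≈ 1.9943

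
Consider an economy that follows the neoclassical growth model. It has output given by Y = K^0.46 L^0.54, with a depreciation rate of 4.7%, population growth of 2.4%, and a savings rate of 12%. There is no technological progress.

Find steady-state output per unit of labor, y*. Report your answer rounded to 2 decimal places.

y* ≈ 1.56

Steady state requires s·f(k) = (n + δ)·k, i.e. s·k^α = (n + δ)·k.
Rearranging, k^(1−α) = s / (n + δ).
k^0.54 = 0.12 / (0.024 + 0.047) = 0.12 / 0.071 = 1.6901
k* = 1.6901^(1/0.54) ≈ 2.6428
y* = (k*)^α = 2.6428^0.46 ≈ 1.5637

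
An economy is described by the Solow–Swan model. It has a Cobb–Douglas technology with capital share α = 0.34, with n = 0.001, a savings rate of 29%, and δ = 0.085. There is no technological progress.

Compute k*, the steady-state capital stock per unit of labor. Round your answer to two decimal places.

k* = 6.31

At the steady state, Δk = 0, so s·k^α = (n + δ)·k.
Dividing both sides by k: k^(1−α) = s / (n + δ).
k^0.66 = 0.29 / (0.001 + 0.085) = 0.29 / 0.086 = 3.3721
k* = 3.3721^(1/0.66) ≈ 6.3074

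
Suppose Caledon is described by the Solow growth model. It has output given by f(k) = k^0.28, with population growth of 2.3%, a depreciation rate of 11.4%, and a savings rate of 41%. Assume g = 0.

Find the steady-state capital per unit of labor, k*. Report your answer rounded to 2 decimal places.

At the steady state, Δk = 0, so s·k^α = (n + δ)·k.
Rearranging, k^(1−α) = s / (n + δ).
k^0.72 = 0.41 / (0.023 + 0.114) = 0.41 / 0.137 = 2.9927
k* = 2.9927^(1/0.72) ≈ 4.5835

k* = 4.58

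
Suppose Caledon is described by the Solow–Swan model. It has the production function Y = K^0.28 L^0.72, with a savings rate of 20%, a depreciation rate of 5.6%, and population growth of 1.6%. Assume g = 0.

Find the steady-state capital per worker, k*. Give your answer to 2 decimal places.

k* ≈ 4.13

At the steady state, Δk = 0, so s·k^α = (n + δ)·k.
Dividing both sides by k: k^(1−α) = s / (n + δ).
k^0.72 = 0.20 / (0.016 + 0.056) = 0.20 / 0.072 = 2.7778
k* = 2.7778^(1/0.72) ≈ 4.1329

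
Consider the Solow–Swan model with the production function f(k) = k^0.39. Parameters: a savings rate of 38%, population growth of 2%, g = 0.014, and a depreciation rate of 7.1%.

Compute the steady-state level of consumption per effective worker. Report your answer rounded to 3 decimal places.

c* = 1.411

At the steady state, Δk = 0, so s·k^α = (n + g + δ)·k.
Rearranging, k^(1−α) = s / (n + g + δ).
k^0.61 = 0.38 / (0.020 + 0.014 + 0.071) = 0.38 / 0.105 = 3.6190
k* = 3.6190^(1/0.61) ≈ 8.2361
y* = (k*)^α = 8.2361^0.39 ≈ 2.2758
c* = (1 − s)·y* = (1 − 0.38) × 2.2758 ≈ 1.4110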